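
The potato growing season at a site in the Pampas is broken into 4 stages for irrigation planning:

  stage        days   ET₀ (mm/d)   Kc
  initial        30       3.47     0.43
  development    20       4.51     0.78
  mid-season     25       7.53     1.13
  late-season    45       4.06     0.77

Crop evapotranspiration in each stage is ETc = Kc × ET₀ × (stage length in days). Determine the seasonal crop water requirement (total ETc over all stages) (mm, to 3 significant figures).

469 mm

initial: 0.43 × 3.47 × 30 = 44.76 mm
development: 0.78 × 4.51 × 20 = 70.36 mm
mid-season: 1.13 × 7.53 × 25 = 212.72 mm
late-season: 0.77 × 4.06 × 45 = 140.68 mm
Seasonal total = 468.52 mm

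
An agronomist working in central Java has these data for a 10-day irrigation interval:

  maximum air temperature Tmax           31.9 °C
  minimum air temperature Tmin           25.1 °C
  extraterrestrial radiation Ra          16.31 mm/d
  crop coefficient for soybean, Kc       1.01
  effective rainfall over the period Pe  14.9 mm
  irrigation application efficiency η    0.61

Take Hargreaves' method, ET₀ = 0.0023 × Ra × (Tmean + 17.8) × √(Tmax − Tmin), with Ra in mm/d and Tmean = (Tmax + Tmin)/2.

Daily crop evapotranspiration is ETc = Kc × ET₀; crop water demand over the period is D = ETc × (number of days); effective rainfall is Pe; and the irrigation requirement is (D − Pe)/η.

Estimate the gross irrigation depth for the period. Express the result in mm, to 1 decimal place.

Tmean = (31.9 + 25.1)/2 = 28.50 °C
ET₀ = 0.0023 × 16.31 × (28.50 + 17.8) × √6.8 = 0.0023 × 16.31 × 46.30 × 2.6077 = 4.5292 mm/d
ETc = Kc × ET₀ = 1.01 × 4.5292 = 4.5745 mm/d
Crop demand D = ETc × 10 d = 4.5745 × 10 = 45.745 mm
D − Pe = 45.745 − 14.9 = 30.845 mm
Gross irrigation = 30.845 / 0.61 = 50.566 mm

50.6 mm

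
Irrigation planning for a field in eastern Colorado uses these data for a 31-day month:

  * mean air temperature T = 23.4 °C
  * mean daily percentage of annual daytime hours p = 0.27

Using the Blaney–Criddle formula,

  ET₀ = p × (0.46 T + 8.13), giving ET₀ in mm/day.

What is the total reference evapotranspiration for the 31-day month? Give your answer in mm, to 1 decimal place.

158.1 mm

ET₀ = 0.27 × (0.46 × 23.4 + 8.13) = 0.27 × 18.894 = 5.1014 mm/d
Monthly total = 5.1014 × 31 = 158.143 mm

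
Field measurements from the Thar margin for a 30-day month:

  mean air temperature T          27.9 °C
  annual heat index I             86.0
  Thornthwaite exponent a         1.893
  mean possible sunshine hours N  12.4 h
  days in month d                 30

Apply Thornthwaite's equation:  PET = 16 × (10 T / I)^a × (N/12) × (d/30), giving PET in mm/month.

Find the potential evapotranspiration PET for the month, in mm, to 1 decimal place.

10T/I = 10 × 27.9 / 86.0 = 3.2442
(10T/I)^a = 3.2442^1.893 = 9.2795
Uncorrected PET = 16 × 9.2795 = 148.472 mm
Correction = (N/12)(d/30) = (12.4/12)(30/30) = 1.0333
PET = 148.472 × 1.0333 = 153.416 mm/month

153.4 mm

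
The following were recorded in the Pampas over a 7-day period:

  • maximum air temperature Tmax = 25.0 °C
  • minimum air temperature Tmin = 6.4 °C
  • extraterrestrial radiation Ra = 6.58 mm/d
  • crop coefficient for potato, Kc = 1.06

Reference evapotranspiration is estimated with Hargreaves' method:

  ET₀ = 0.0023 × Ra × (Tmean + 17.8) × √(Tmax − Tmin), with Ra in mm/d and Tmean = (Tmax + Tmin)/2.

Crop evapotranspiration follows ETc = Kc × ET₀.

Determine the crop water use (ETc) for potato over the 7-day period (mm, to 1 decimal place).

16.2 mm

Tmean = (25.0 + 6.4)/2 = 15.70 °C
ET₀ = 0.0023 × 6.58 × (15.70 + 17.8) × √18.6 = 0.0023 × 6.58 × 33.50 × 4.3128 = 2.1865 mm/d
ETc = Kc × ET₀ = 1.06 × 2.1865 = 2.3177 mm/d
Over 7 days: 2.3177 × 7 = 16.224 mm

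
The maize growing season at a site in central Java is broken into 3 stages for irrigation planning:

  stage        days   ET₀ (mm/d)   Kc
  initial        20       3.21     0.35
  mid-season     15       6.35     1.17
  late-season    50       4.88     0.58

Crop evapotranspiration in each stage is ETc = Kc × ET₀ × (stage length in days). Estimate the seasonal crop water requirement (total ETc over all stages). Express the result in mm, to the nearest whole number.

initial: 0.35 × 3.21 × 20 = 22.47 mm
mid-season: 1.17 × 6.35 × 15 = 111.44 mm
late-season: 0.58 × 4.88 × 50 = 141.52 mm
Seasonal total = 275.43 mm

275 mm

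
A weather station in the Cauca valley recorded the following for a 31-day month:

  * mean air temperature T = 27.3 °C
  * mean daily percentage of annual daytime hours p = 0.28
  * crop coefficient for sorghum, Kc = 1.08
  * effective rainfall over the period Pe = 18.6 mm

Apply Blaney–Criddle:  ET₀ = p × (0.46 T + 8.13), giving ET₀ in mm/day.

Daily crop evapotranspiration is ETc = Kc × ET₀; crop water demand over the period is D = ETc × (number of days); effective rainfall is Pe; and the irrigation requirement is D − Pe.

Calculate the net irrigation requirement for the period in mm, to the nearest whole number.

175 mm

ET₀ = 0.28 × (0.46 × 27.3 + 8.13) = 0.28 × 20.688 = 5.7926 mm/d
ETc = Kc × ET₀ = 1.08 × 5.7926 = 6.2560 mm/d
Crop demand D = ETc × 31 d = 6.2560 × 31 = 193.936 mm
D − Pe = 193.936 − 18.6 = 175.336 mm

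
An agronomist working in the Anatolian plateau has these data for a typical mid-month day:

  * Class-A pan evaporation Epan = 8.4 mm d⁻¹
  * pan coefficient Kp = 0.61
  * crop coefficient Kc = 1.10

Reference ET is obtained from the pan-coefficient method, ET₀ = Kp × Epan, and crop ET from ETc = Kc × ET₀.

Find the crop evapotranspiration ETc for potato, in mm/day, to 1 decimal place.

5.6 mm/day

ET₀ = 0.61 × 8.4 = 5.1240 mm/d
ETc = Kc × ET₀ = 1.10 × 5.1240 = 5.6364 mm/d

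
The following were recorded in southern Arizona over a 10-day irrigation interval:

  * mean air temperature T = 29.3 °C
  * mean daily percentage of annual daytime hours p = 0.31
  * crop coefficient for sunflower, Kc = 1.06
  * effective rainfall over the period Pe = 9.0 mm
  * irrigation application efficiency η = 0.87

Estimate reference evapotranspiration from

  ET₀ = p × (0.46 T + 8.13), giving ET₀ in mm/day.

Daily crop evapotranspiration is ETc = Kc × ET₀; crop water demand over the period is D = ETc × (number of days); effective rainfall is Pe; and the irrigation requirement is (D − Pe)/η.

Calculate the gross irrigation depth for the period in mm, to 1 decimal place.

71.3 mm

ET₀ = 0.31 × (0.46 × 29.3 + 8.13) = 0.31 × 21.608 = 6.6985 mm/d
ETc = Kc × ET₀ = 1.06 × 6.6985 = 7.1004 mm/d
Crop demand D = ETc × 10 d = 7.1004 × 10 = 71.004 mm
D − Pe = 71.004 − 9.0 = 62.004 mm
Gross irrigation = 62.004 / 0.87 = 71.269 mm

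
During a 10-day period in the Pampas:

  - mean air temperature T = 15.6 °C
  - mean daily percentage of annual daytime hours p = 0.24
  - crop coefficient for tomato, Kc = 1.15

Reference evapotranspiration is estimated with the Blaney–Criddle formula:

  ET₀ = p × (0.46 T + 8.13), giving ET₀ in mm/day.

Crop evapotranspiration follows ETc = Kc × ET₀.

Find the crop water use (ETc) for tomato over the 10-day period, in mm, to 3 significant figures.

ET₀ = 0.24 × (0.46 × 15.6 + 8.13) = 0.24 × 15.306 = 3.6734 mm/d
ETc = Kc × ET₀ = 1.15 × 3.6734 = 4.2244 mm/d
Over 10 days: 4.2244 × 10 = 42.244 mm

42.2 mm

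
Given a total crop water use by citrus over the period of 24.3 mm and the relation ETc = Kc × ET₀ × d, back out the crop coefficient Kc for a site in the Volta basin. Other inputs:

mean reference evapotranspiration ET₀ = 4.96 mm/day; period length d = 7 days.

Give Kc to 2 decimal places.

0.70

ETc = Kc × ET₀ × d  ⇒  Kc = ETc / (ET₀ × d)
Kc = 24.3 / (4.96 × 7) = 24.3 / 34.72 = 0.6999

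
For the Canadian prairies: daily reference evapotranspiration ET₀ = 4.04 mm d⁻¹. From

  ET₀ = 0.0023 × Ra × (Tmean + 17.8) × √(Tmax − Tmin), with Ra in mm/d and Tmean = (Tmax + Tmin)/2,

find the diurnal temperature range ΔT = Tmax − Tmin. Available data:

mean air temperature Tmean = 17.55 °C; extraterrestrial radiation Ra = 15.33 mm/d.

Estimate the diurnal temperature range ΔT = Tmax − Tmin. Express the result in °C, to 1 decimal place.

√ΔT = ET₀ / [0.0023 × Ra × (Tmean+17.8)] = 4.04 / (0.0023 × 15.33 × 35.35) = 3.2413
ΔT = 3.2413² = 10.506 °C

10.5 °C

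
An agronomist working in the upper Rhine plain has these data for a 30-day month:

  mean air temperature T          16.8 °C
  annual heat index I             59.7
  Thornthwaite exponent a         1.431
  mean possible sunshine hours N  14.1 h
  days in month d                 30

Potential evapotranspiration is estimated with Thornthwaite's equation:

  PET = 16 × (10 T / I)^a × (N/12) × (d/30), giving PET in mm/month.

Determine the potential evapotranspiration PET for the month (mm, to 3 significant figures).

10T/I = 10 × 16.8 / 59.7 = 2.8141
(10T/I)^a = 2.8141^1.431 = 4.3955
Uncorrected PET = 16 × 4.3955 = 70.328 mm
Correction = (N/12)(d/30) = (14.1/12)(30/30) = 1.1750
PET = 70.328 × 1.1750 = 82.635 mm/month

82.6 mm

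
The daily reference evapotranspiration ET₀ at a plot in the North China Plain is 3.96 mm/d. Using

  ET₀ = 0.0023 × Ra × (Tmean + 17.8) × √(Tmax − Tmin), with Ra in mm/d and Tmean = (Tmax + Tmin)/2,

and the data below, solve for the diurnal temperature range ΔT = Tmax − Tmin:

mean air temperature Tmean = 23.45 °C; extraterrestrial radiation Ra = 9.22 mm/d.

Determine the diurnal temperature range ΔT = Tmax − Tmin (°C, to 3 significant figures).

20.5 °C

√ΔT = ET₀ / [0.0023 × Ra × (Tmean+17.8)] = 3.96 / (0.0023 × 9.22 × 41.25) = 4.5270
ΔT = 4.5270² = 20.494 °C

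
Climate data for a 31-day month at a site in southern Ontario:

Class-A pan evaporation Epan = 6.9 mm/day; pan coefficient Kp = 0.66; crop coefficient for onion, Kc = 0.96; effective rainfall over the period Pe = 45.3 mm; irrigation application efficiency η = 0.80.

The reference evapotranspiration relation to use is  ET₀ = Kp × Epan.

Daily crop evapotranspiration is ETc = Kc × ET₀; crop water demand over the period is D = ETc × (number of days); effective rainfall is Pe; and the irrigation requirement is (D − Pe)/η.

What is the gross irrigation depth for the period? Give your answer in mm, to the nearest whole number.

ET₀ = 0.66 × 6.9 = 4.5540 mm/d
ETc = Kc × ET₀ = 0.96 × 4.5540 = 4.3718 mm/d
Crop demand D = ETc × 31 d = 4.3718 × 31 = 135.526 mm
D − Pe = 135.526 − 45.3 = 90.226 mm
Gross irrigation = 90.226 / 0.80 = 112.783 mm

113 mm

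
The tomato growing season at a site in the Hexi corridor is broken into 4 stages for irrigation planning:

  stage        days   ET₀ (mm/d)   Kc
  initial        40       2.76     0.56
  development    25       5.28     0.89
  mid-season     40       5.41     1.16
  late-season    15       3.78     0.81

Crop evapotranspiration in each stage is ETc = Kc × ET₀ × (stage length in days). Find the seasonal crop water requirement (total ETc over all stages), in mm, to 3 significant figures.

initial: 0.56 × 2.76 × 40 = 61.82 mm
development: 0.89 × 5.28 × 25 = 117.48 mm
mid-season: 1.16 × 5.41 × 40 = 251.02 mm
late-season: 0.81 × 3.78 × 15 = 45.93 mm
Seasonal total = 476.25 mm

476 mm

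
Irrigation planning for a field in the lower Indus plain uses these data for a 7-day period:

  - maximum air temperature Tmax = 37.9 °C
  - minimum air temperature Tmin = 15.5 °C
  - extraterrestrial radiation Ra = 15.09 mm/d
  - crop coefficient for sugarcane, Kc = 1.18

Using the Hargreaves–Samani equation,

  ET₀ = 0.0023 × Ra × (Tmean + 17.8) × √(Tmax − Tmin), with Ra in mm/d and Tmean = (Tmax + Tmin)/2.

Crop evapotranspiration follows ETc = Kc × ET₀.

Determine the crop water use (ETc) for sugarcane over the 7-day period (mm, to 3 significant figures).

Tmean = (37.9 + 15.5)/2 = 26.70 °C
ET₀ = 0.0023 × 15.09 × (26.70 + 17.8) × √22.4 = 0.0023 × 15.09 × 44.50 × 4.7329 = 7.3098 mm/d
ETc = Kc × ET₀ = 1.18 × 7.3098 = 8.6256 mm/d
Over 7 days: 8.6256 × 7 = 60.379 mm

60.4 mm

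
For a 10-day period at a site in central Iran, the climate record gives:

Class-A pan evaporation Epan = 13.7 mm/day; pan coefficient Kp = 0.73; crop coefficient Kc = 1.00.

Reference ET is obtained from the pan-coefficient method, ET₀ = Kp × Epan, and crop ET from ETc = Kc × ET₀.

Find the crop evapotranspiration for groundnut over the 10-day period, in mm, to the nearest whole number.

ET₀ = 0.73 × 13.7 = 10.0010 mm/d
ETc = Kc × ET₀ = 1.00 × 10.0010 = 10.0010 mm/d
Over 10 days: 10.0010 × 10 = 100.010 mm

100 mm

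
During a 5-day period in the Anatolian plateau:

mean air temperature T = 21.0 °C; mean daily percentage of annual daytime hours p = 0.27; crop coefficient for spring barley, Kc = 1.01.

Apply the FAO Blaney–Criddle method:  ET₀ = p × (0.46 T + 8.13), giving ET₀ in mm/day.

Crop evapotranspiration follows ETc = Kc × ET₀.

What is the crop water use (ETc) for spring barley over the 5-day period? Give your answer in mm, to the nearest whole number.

ET₀ = 0.27 × (0.46 × 21.0 + 8.13) = 0.27 × 17.790 = 4.8033 mm/d
ETc = Kc × ET₀ = 1.01 × 4.8033 = 4.8513 mm/d
Over 5 days: 4.8513 × 5 = 24.257 mm

24 mm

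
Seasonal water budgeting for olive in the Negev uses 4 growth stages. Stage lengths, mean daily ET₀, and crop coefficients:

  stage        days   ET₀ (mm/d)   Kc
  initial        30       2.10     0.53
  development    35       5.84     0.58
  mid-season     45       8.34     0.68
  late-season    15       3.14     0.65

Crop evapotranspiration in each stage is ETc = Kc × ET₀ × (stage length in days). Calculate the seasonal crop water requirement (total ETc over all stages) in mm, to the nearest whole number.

438 mm

initial: 0.53 × 2.10 × 30 = 33.39 mm
development: 0.58 × 5.84 × 35 = 118.55 mm
mid-season: 0.68 × 8.34 × 45 = 255.20 mm
late-season: 0.65 × 3.14 × 15 = 30.62 mm
Seasonal total = 437.76 mm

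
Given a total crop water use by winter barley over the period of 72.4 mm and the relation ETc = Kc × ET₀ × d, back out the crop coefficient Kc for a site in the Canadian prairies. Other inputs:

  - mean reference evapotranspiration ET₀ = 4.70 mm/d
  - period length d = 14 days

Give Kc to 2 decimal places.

ETc = Kc × ET₀ × d  ⇒  Kc = ETc / (ET₀ × d)
Kc = 72.4 / (4.70 × 14) = 72.4 / 65.80 = 1.1003

1.10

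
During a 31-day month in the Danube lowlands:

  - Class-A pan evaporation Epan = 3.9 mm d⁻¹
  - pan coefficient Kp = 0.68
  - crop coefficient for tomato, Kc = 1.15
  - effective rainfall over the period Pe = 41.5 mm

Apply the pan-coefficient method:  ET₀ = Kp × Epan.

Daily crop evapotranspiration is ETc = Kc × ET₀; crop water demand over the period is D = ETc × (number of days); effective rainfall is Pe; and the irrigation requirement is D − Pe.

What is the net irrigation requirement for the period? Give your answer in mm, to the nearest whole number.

ET₀ = 0.68 × 3.9 = 2.6520 mm/d
ETc = Kc × ET₀ = 1.15 × 2.6520 = 3.0498 mm/d
Crop demand D = ETc × 31 d = 3.0498 × 31 = 94.544 mm
D − Pe = 94.544 − 41.5 = 53.044 mm

53 mm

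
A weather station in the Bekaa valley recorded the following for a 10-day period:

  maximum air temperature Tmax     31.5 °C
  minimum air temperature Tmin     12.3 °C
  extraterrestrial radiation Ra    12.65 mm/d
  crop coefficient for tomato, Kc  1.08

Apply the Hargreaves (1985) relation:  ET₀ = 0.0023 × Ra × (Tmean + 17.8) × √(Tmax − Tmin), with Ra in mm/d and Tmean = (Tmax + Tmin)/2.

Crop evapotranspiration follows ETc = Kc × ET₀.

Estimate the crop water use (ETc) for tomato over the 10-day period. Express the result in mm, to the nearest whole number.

55 mm

Tmean = (31.5 + 12.3)/2 = 21.90 °C
ET₀ = 0.0023 × 12.65 × (21.90 + 17.8) × √19.2 = 0.0023 × 12.65 × 39.70 × 4.3818 = 5.0613 mm/d
ETc = Kc × ET₀ = 1.08 × 5.0613 = 5.4662 mm/d
Over 10 days: 5.4662 × 10 = 54.662 mm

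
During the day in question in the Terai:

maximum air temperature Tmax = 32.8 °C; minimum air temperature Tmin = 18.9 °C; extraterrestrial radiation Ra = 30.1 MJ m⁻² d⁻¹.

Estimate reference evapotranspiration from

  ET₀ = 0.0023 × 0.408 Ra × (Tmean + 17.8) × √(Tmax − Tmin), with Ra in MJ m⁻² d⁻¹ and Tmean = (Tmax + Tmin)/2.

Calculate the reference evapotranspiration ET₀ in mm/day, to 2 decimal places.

Tmean = (32.8 + 18.9)/2 = 25.85 °C
0.408 Ra = 0.408 × 30.1 = 12.2808 mm/d equivalent
ET₀ = 0.0023 × 12.2808 × (25.85 + 17.8) × √13.9 = 0.0023 × 12.2808 × 43.65 × 3.7283 = 4.5967 mm/d

4.60 mm/day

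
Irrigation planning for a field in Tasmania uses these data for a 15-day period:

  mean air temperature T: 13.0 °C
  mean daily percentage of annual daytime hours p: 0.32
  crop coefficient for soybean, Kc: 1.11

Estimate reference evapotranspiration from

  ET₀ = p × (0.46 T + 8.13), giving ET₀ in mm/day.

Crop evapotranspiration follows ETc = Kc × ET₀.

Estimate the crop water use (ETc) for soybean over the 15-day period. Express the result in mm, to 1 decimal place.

ET₀ = 0.32 × (0.46 × 13.0 + 8.13) = 0.32 × 14.110 = 4.5152 mm/d
ETc = Kc × ET₀ = 1.11 × 4.5152 = 5.0119 mm/d
Over 15 days: 5.0119 × 15 = 75.179 mm

75.2 mm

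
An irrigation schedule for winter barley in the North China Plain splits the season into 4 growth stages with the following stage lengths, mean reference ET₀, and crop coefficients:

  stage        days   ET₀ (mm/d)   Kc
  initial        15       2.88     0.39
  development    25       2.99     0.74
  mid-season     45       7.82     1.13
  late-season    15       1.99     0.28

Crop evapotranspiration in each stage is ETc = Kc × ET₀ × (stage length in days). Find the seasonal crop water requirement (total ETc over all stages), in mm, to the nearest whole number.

initial: 0.39 × 2.88 × 15 = 16.85 mm
development: 0.74 × 2.99 × 25 = 55.32 mm
mid-season: 1.13 × 7.82 × 45 = 397.65 mm
late-season: 0.28 × 1.99 × 15 = 8.36 mm
Seasonal total = 478.18 mm

478 mm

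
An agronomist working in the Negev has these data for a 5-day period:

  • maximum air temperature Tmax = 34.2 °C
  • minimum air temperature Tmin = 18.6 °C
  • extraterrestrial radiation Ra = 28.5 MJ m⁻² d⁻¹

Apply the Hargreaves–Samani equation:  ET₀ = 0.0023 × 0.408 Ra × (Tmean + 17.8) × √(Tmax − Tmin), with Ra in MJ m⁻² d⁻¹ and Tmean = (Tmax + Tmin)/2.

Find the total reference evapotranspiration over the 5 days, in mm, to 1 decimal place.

23.3 mm

Tmean = (34.2 + 18.6)/2 = 26.40 °C
0.408 Ra = 0.408 × 28.5 = 11.6280 mm/d equivalent
ET₀ = 0.0023 × 11.6280 × (26.40 + 17.8) × √15.6 = 0.0023 × 11.6280 × 44.20 × 3.9497 = 4.6690 mm/d
Over 5 days: 4.6690 × 5 = 23.345 mm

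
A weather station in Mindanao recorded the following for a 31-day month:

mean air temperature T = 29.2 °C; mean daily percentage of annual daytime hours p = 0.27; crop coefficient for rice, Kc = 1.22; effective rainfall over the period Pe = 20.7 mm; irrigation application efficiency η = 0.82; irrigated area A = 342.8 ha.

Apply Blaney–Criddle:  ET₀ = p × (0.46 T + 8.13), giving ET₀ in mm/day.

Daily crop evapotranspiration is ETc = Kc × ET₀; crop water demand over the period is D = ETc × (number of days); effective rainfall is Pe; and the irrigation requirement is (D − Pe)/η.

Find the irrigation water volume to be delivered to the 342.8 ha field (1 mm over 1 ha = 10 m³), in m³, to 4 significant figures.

ET₀ = 0.27 × (0.46 × 29.2 + 8.13) = 0.27 × 21.562 = 5.8217 mm/d
ETc = Kc × ET₀ = 1.22 × 5.8217 = 7.1025 mm/d
Crop demand D = ETc × 31 d = 7.1025 × 31 = 220.178 mm
D − Pe = 220.178 − 20.7 = 199.478 mm
Gross irrigation = 199.478 / 0.82 = 243.266 mm
Volume = 243.266 mm × 342.8 ha × 10 = 833915.8 m³

833900 m³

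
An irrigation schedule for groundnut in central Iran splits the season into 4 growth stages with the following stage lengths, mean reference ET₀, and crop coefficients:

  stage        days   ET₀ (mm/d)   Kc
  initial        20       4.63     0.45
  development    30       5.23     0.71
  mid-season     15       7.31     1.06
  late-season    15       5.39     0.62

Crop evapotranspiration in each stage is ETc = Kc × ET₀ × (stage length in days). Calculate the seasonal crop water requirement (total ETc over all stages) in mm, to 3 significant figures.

initial: 0.45 × 4.63 × 20 = 41.67 mm
development: 0.71 × 5.23 × 30 = 111.40 mm
mid-season: 1.06 × 7.31 × 15 = 116.23 mm
late-season: 0.62 × 5.39 × 15 = 50.13 mm
Seasonal total = 319.43 mm

319 mm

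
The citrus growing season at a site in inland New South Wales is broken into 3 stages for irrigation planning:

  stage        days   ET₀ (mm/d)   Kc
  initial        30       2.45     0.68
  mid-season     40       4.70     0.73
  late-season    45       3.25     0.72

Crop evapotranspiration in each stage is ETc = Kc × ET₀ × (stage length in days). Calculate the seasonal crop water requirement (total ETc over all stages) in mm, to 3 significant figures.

293 mm

initial: 0.68 × 2.45 × 30 = 49.98 mm
mid-season: 0.73 × 4.70 × 40 = 137.24 mm
late-season: 0.72 × 3.25 × 45 = 105.30 mm
Seasonal total = 292.52 mm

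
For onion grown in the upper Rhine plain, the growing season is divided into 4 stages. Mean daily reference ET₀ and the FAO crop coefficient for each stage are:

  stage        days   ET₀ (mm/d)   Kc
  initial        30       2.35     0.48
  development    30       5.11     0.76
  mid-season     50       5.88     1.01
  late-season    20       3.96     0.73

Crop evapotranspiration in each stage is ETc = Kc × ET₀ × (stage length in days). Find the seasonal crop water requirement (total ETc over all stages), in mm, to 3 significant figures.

initial: 0.48 × 2.35 × 30 = 33.84 mm
development: 0.76 × 5.11 × 30 = 116.51 mm
mid-season: 1.01 × 5.88 × 50 = 296.94 mm
late-season: 0.73 × 3.96 × 20 = 57.82 mm
Seasonal total = 505.11 mm

505 mm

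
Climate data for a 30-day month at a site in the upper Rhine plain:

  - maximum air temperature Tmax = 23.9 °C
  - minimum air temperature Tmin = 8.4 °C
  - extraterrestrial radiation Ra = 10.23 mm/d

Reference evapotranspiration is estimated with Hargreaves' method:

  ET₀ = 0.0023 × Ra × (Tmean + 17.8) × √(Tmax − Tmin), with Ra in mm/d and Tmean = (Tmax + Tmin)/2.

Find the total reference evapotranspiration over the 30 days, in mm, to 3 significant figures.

Tmean = (23.9 + 8.4)/2 = 16.15 °C
ET₀ = 0.0023 × 10.23 × (16.15 + 17.8) × √15.5 = 0.0023 × 10.23 × 33.95 × 3.9370 = 3.1449 mm/d
Over 30 days: 3.1449 × 30 = 94.347 mm

94.3 mm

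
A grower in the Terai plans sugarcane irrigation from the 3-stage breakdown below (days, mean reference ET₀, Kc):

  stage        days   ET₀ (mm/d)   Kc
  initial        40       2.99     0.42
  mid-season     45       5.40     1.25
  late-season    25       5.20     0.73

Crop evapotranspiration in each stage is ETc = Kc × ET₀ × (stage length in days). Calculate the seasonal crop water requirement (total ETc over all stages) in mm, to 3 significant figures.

initial: 0.42 × 2.99 × 40 = 50.23 mm
mid-season: 1.25 × 5.40 × 45 = 303.75 mm
late-season: 0.73 × 5.20 × 25 = 94.90 mm
Seasonal total = 448.88 mm

449 mm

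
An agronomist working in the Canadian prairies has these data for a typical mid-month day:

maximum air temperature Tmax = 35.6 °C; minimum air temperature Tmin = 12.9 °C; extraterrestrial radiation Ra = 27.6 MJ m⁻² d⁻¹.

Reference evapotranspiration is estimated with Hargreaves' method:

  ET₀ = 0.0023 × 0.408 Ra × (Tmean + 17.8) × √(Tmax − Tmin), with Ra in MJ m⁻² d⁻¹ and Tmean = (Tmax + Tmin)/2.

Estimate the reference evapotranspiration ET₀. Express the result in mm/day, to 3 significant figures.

Tmean = (35.6 + 12.9)/2 = 24.25 °C
0.408 Ra = 0.408 × 27.6 = 11.2608 mm/d equivalent
ET₀ = 0.0023 × 11.2608 × (24.25 + 17.8) × √22.7 = 0.0023 × 11.2608 × 42.05 × 4.7645 = 5.1890 mm/d

5.19 mm/day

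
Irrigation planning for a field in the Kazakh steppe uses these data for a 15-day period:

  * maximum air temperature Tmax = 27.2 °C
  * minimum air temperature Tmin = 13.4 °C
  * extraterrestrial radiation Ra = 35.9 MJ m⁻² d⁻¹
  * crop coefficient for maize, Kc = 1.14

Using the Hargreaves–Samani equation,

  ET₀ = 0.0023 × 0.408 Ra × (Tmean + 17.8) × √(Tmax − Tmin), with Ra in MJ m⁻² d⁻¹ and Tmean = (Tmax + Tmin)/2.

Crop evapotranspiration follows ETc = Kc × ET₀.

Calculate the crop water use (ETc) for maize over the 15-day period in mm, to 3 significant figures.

81.5 mm

Tmean = (27.2 + 13.4)/2 = 20.30 °C
0.408 Ra = 0.408 × 35.9 = 14.6472 mm/d equivalent
ET₀ = 0.0023 × 14.6472 × (20.30 + 17.8) × √13.8 = 0.0023 × 14.6472 × 38.10 × 3.7148 = 4.7681 mm/d
ETc = Kc × ET₀ = 1.14 × 4.7681 = 5.4356 mm/d
Over 15 days: 5.4356 × 15 = 81.534 mm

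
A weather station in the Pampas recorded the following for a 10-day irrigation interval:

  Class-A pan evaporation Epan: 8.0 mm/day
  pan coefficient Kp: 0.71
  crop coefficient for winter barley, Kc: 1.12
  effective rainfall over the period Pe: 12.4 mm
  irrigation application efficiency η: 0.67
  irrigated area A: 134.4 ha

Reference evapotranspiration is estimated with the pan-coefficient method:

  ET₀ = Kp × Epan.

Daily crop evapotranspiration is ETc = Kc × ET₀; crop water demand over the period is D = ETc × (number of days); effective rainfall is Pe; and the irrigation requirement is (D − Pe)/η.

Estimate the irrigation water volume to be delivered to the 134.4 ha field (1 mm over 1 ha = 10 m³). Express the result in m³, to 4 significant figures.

102700 m³

ET₀ = 0.71 × 8.0 = 5.6800 mm/d
ETc = Kc × ET₀ = 1.12 × 5.6800 = 6.3616 mm/d
Crop demand D = ETc × 10 d = 6.3616 × 10 = 63.616 mm
D − Pe = 63.616 − 12.4 = 51.216 mm
Gross irrigation = 51.216 / 0.67 = 76.442 mm
Volume = 76.442 mm × 134.4 ha × 10 = 102738.0 m³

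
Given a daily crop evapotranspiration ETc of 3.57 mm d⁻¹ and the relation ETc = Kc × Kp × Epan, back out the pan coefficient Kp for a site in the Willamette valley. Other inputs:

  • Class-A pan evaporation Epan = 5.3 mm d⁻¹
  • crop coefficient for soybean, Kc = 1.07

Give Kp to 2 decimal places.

ETc = Kc × Kp × Epan  ⇒  Kp = ETc / (Kc × Epan)
Kp = 3.57 / (1.07 × 5.3) = 3.57 / 5.671 = 0.6295

0.63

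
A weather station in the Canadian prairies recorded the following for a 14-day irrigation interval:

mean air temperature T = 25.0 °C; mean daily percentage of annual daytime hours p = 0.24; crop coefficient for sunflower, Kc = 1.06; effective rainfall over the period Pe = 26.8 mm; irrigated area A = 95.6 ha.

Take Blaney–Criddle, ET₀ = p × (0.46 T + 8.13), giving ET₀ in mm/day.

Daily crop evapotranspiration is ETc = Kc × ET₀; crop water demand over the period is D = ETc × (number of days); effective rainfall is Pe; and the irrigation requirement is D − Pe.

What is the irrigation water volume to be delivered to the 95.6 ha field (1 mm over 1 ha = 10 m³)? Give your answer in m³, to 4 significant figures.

ET₀ = 0.24 × (0.46 × 25.0 + 8.13) = 0.24 × 19.630 = 4.7112 mm/d
ETc = Kc × ET₀ = 1.06 × 4.7112 = 4.9939 mm/d
Crop demand D = ETc × 14 d = 4.9939 × 14 = 69.915 mm
D − Pe = 69.915 − 26.8 = 43.115 mm
Volume = 43.115 mm × 95.6 ha × 10 = 41217.9 m³

41220 m³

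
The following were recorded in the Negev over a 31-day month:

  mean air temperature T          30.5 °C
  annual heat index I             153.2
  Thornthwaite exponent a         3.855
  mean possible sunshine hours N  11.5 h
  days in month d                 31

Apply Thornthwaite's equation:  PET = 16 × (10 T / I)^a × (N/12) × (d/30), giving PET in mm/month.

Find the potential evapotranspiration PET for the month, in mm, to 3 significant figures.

225 mm

10T/I = 10 × 30.5 / 153.2 = 1.9909
(10T/I)^a = 1.9909^3.855 = 14.2179
Uncorrected PET = 16 × 14.2179 = 227.486 mm
Correction = (N/12)(d/30) = (11.5/12)(31/30) = 0.9903
PET = 227.486 × 0.9903 = 225.279 mm/month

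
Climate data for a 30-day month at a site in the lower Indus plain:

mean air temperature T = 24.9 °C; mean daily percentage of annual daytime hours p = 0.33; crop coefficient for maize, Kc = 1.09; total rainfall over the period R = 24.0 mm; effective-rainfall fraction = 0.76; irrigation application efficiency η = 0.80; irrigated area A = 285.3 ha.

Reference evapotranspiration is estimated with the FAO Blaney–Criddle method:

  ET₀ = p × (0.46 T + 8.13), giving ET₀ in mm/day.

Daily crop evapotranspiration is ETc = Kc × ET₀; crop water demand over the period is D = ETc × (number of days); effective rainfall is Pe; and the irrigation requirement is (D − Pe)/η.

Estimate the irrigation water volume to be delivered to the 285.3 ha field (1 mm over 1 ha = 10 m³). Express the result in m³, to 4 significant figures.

ET₀ = 0.33 × (0.46 × 24.9 + 8.13) = 0.33 × 19.584 = 6.4627 mm/d
ETc = Kc × ET₀ = 1.09 × 6.4627 = 7.0443 mm/d
Crop demand D = ETc × 30 d = 7.0443 × 30 = 211.329 mm
Pe = 0.76 × 24.0 = 18.240 mm
D − Pe = 211.329 − 18.240 = 193.089 mm
Gross irrigation = 193.089 / 0.80 = 241.361 mm
Volume = 241.361 mm × 285.3 ha × 10 = 688602.9 m³

688600 m³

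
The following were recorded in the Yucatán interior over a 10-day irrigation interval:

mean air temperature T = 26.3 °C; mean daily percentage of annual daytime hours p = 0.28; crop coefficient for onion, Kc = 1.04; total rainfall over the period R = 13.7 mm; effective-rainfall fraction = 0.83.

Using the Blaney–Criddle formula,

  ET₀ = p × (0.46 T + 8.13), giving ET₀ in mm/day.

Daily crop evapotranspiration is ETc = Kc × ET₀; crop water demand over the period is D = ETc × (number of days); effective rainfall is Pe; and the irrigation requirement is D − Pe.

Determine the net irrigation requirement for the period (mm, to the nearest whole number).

ET₀ = 0.28 × (0.46 × 26.3 + 8.13) = 0.28 × 20.228 = 5.6638 mm/d
ETc = Kc × ET₀ = 1.04 × 5.6638 = 5.8904 mm/d
Crop demand D = ETc × 10 d = 5.8904 × 10 = 58.904 mm
Pe = 0.83 × 13.7 = 11.371 mm
D − Pe = 58.904 − 11.371 = 47.533 mm

48 mm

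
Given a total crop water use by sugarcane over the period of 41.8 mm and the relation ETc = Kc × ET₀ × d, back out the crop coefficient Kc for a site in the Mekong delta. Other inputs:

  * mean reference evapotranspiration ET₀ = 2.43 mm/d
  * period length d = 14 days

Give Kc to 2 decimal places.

1.23

ETc = Kc × ET₀ × d  ⇒  Kc = ETc / (ET₀ × d)
Kc = 41.8 / (2.43 × 14) = 41.8 / 34.02 = 1.2287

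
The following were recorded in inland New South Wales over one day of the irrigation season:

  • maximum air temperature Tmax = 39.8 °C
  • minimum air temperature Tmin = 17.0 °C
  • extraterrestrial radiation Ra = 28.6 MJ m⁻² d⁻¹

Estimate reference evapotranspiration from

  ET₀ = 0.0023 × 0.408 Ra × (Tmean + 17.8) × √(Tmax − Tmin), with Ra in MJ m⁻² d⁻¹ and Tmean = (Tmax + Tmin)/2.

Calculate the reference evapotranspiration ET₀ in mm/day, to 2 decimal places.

Tmean = (39.8 + 17.0)/2 = 28.40 °C
0.408 Ra = 0.408 × 28.6 = 11.6688 mm/d equivalent
ET₀ = 0.0023 × 11.6688 × (28.40 + 17.8) × √22.8 = 0.0023 × 11.6688 × 46.20 × 4.7749 = 5.9205 mm/d

5.92 mm/day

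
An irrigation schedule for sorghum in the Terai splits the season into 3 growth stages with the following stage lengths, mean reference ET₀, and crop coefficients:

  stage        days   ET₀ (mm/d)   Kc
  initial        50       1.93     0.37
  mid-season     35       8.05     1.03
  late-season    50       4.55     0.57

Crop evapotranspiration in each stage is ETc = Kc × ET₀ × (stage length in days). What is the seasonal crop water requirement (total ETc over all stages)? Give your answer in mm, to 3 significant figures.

initial: 0.37 × 1.93 × 50 = 35.71 mm
mid-season: 1.03 × 8.05 × 35 = 290.20 mm
late-season: 0.57 × 4.55 × 50 = 129.68 mm
Seasonal total = 455.59 mm

456 mm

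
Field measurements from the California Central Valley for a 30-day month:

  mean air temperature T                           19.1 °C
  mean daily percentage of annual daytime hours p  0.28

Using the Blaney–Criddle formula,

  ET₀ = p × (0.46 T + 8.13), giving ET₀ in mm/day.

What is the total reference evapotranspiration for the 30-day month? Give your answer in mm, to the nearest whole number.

142 mm

ET₀ = 0.28 × (0.46 × 19.1 + 8.13) = 0.28 × 16.916 = 4.7365 mm/d
Monthly total = 4.7365 × 30 = 142.095 mm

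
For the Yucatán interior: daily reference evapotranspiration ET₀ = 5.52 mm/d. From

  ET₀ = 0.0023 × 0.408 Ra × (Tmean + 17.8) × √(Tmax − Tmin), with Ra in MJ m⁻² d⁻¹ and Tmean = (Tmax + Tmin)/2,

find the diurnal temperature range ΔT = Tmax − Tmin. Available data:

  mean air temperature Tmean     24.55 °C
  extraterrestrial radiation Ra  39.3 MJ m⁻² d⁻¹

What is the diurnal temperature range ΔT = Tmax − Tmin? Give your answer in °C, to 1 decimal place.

12.5 °C

√ΔT = ET₀ / [0.0023 × 0.408 × Ra × (Tmean+17.8)] = 5.52 / (0.0023 × 16.0344 × 42.35) = 3.5343
ΔT = 3.5343² = 12.491 °C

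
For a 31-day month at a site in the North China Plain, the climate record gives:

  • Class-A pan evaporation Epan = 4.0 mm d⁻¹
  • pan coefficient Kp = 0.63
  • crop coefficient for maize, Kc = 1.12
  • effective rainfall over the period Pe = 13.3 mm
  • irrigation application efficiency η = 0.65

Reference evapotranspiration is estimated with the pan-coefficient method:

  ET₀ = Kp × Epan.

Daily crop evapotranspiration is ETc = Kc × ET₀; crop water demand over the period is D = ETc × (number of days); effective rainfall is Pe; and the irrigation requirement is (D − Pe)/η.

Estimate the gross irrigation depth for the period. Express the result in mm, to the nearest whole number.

ET₀ = 0.63 × 4.0 = 2.5200 mm/d
ETc = Kc × ET₀ = 1.12 × 2.5200 = 2.8224 mm/d
Crop demand D = ETc × 31 d = 2.8224 × 31 = 87.494 mm
D − Pe = 87.494 − 13.3 = 74.194 mm
Gross irrigation = 74.194 / 0.65 = 114.145 mm

114 mm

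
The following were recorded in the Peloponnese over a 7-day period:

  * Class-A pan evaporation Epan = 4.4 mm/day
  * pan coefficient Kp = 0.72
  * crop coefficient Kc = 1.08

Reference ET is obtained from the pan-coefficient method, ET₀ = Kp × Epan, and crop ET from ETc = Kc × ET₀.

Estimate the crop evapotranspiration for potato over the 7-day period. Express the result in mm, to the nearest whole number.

24 mm

ET₀ = 0.72 × 4.4 = 3.1680 mm/d
ETc = Kc × ET₀ = 1.08 × 3.1680 = 3.4214 mm/d
Over 7 days: 3.4214 × 7 = 23.950 mm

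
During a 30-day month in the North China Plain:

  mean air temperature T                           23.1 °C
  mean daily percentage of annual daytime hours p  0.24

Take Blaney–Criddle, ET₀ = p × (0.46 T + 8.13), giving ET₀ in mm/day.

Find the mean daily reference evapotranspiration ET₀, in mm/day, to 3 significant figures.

4.50 mm/day

ET₀ = 0.24 × (0.46 × 23.1 + 8.13) = 0.24 × 18.756 = 4.5014 mm/d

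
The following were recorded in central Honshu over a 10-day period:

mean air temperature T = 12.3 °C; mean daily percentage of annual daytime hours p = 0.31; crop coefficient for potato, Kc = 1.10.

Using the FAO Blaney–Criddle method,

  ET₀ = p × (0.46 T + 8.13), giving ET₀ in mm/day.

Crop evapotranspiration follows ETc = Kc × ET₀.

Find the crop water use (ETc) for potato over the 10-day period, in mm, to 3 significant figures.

ET₀ = 0.31 × (0.46 × 12.3 + 8.13) = 0.31 × 13.788 = 4.2743 mm/d
ETc = Kc × ET₀ = 1.10 × 4.2743 = 4.7017 mm/d
Over 10 days: 4.7017 × 10 = 47.017 mm

47.0 mm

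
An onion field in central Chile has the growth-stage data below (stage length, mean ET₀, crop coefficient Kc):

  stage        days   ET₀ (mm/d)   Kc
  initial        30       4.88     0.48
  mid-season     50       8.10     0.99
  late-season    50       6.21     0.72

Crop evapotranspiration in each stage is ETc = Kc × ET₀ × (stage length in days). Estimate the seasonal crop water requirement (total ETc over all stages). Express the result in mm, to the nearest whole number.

695 mm

initial: 0.48 × 4.88 × 30 = 70.27 mm
mid-season: 0.99 × 8.10 × 50 = 400.95 mm
late-season: 0.72 × 6.21 × 50 = 223.56 mm
Seasonal total = 694.78 mm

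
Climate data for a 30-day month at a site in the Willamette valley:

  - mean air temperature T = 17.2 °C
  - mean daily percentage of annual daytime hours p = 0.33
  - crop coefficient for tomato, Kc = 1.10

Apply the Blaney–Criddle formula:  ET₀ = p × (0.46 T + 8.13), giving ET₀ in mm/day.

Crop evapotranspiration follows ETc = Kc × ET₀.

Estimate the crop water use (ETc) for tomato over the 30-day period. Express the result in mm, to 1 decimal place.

ET₀ = 0.33 × (0.46 × 17.2 + 8.13) = 0.33 × 16.042 = 5.2939 mm/d
ETc = Kc × ET₀ = 1.10 × 5.2939 = 5.8233 mm/d
Over 30 days: 5.8233 × 30 = 174.699 mm

174.7 mm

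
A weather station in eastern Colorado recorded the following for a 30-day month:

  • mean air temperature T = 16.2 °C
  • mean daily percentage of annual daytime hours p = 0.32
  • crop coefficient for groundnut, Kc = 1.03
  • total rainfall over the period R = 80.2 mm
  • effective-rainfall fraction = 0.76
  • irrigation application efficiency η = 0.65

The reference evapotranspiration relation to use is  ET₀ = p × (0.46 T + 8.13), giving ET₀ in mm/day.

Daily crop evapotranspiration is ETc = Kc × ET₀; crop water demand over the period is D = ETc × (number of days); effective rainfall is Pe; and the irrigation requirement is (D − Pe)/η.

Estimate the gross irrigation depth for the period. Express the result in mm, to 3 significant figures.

143 mm

ET₀ = 0.32 × (0.46 × 16.2 + 8.13) = 0.32 × 15.582 = 4.9862 mm/d
ETc = Kc × ET₀ = 1.03 × 4.9862 = 5.1358 mm/d
Crop demand D = ETc × 30 d = 5.1358 × 30 = 154.074 mm
Pe = 0.76 × 80.2 = 60.952 mm
D − Pe = 154.074 − 60.952 = 93.122 mm
Gross irrigation = 93.122 / 0.65 = 143.265 mm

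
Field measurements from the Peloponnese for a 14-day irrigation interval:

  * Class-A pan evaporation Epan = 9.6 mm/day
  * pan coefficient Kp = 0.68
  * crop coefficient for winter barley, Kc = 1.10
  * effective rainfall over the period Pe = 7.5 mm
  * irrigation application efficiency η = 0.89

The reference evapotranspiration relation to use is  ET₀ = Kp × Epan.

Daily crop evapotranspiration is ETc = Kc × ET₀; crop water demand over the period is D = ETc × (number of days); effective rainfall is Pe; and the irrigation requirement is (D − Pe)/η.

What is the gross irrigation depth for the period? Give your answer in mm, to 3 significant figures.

ET₀ = 0.68 × 9.6 = 6.5280 mm/d
ETc = Kc × ET₀ = 1.10 × 6.5280 = 7.1808 mm/d
Crop demand D = ETc × 14 d = 7.1808 × 14 = 100.531 mm
D − Pe = 100.531 − 7.5 = 93.031 mm
Gross irrigation = 93.031 / 0.89 = 104.529 mm

105 mm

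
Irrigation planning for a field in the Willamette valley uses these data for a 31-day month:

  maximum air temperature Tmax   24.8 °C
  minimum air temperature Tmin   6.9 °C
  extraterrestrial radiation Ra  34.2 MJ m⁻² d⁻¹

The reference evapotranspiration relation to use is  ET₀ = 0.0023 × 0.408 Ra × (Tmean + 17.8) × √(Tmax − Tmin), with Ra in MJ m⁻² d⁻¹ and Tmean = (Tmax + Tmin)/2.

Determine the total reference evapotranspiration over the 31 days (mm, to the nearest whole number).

Tmean = (24.8 + 6.9)/2 = 15.85 °C
0.408 Ra = 0.408 × 34.2 = 13.9536 mm/d equivalent
ET₀ = 0.0023 × 13.9536 × (15.85 + 17.8) × √17.9 = 0.0023 × 13.9536 × 33.65 × 4.2308 = 4.5690 mm/d
Over 31 days: 4.5690 × 31 = 141.639 mm

142 mm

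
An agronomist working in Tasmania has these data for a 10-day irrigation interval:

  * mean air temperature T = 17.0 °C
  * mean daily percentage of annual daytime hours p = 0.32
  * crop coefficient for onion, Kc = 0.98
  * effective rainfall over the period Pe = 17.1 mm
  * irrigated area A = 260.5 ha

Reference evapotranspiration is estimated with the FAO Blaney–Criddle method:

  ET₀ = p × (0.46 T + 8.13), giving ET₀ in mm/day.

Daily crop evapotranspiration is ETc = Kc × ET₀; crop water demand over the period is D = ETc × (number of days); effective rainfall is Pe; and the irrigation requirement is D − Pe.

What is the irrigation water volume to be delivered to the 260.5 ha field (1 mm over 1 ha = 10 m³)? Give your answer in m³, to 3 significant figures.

85800 m³

ET₀ = 0.32 × (0.46 × 17.0 + 8.13) = 0.32 × 15.950 = 5.1040 mm/d
ETc = Kc × ET₀ = 0.98 × 5.1040 = 5.0019 mm/d
Crop demand D = ETc × 10 d = 5.0019 × 10 = 50.019 mm
D − Pe = 50.019 − 17.1 = 32.919 mm
Volume = 32.919 mm × 260.5 ha × 10 = 85754.0 m³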